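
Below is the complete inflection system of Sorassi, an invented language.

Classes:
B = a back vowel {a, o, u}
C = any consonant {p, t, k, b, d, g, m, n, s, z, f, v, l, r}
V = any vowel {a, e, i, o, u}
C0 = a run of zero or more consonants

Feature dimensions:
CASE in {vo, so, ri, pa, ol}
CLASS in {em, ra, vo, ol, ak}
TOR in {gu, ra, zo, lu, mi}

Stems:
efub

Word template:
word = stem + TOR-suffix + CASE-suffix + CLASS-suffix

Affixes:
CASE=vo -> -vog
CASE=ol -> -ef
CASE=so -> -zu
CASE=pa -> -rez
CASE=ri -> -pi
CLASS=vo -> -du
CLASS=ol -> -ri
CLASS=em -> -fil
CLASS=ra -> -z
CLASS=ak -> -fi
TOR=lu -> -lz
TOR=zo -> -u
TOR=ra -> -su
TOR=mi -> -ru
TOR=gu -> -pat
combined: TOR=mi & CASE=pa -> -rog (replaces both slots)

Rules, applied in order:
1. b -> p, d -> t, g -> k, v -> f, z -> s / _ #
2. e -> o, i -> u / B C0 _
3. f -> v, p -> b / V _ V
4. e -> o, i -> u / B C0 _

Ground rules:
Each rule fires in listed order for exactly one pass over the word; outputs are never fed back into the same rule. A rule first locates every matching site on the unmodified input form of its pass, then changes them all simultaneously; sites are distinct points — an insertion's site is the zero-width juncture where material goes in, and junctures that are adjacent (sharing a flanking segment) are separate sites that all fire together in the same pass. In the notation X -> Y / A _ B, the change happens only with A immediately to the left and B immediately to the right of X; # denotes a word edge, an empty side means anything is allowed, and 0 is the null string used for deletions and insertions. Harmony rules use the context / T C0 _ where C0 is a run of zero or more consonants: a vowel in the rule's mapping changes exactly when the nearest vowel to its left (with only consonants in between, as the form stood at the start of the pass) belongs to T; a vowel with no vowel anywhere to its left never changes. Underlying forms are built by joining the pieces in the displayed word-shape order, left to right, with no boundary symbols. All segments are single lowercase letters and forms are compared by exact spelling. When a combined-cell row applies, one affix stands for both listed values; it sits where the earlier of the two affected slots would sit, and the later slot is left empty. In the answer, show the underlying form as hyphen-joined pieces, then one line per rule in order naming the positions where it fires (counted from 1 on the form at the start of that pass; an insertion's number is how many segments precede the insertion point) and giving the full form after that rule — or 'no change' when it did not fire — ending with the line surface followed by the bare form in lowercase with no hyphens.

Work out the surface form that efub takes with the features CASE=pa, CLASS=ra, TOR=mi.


underlying: efub-rog-z
1. b -> p, d -> t, g -> k, v -> f, z -> s / _ #: fires at position(s) 8: efubrogs
2. e -> o, i -> u / B C0 _: no change
3. f -> v, p -> b / V _ V: fires at position(s) 2: evubrogs
4. e -> o, i -> u / B C0 _: no change
surface: evubrogs


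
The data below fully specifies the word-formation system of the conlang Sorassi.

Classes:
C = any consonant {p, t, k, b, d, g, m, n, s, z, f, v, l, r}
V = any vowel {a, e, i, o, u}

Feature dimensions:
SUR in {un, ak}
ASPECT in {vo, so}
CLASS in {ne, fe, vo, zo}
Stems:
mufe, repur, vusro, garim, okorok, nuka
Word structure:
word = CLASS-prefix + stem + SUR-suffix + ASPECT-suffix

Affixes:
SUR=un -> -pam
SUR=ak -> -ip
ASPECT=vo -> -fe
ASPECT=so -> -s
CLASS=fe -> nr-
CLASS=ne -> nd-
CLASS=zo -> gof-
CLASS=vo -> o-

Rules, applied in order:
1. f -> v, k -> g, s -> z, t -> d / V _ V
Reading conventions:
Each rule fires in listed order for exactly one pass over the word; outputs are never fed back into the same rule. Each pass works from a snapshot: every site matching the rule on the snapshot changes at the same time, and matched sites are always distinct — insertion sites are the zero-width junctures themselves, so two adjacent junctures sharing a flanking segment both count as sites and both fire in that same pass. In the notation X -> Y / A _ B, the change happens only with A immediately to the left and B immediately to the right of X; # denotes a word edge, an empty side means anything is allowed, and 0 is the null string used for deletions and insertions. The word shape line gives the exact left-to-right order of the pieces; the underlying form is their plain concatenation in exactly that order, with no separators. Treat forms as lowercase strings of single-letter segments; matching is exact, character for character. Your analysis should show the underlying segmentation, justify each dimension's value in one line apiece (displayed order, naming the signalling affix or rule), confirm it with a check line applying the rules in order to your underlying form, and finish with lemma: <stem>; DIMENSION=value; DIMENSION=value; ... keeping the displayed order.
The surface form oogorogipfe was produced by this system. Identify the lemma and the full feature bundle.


underlying: o-okorok-ip-fe
SUR=ak - signalled by the affix -ip
ASPECT=vo - signalled by the affix -fe
CLASS=vo - signalled by the affix o-
check: ookorokipfe -> oogorogipfe
lemma: okorok; SUR=ak; ASPECT=vo; CLASS=vo


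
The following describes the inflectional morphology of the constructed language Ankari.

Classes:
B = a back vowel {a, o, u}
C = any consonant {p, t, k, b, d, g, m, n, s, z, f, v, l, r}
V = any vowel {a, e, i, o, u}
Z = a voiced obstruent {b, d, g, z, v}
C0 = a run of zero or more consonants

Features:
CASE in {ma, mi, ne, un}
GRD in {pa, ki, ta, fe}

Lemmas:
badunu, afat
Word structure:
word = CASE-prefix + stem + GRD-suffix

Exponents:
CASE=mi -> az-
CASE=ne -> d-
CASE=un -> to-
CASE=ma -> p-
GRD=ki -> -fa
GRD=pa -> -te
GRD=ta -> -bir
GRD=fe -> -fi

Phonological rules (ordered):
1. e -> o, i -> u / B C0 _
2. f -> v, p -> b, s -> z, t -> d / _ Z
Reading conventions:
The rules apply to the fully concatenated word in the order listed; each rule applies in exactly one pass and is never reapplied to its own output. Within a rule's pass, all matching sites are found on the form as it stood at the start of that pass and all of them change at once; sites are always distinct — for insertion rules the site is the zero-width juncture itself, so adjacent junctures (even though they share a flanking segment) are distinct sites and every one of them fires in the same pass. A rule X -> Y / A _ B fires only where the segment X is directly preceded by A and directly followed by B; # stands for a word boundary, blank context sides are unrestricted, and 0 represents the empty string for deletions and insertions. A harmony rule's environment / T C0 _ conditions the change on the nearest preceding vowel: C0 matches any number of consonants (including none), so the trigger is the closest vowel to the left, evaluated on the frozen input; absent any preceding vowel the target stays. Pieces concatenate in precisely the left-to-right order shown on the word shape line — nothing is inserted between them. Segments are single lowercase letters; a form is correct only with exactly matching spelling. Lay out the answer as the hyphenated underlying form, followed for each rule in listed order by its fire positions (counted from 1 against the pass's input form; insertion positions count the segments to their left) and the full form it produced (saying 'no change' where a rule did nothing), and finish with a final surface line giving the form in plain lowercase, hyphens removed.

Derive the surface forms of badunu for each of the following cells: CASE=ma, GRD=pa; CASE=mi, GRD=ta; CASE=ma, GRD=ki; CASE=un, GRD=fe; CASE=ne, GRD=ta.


cell CASE=ma, GRD=pa:
underlying: p-badunu-te
1. e -> o, i -> u / B C0 _: fires at position(s) 9: pbadunuto
2. f -> v, p -> b, s -> z, t -> d / _ Z: fires at position(s) 1: bbadunuto
surface: bbadunuto

cell CASE=mi, GRD=ta:
underlying: az-badunu-bir
1. e -> o, i -> u / B C0 _: fires at position(s) 10: azbadunubur
2. f -> v, p -> b, s -> z, t -> d / _ Z: no change
surface: azbadunubur

cell CASE=ma, GRD=ki:
underlying: p-badunu-fa
1. e -> o, i -> u / B C0 _: no change
2. f -> v, p -> b, s -> z, t -> d / _ Z: fires at position(s) 1: bbadunufa
surface: bbadunufa

cell CASE=un, GRD=fe:
underlying: to-badunu-fi
1. e -> o, i -> u / B C0 _: fires at position(s) 10: tobadunufu
2. f -> v, p -> b, s -> z, t -> d / _ Z: no change
surface: tobadunufu

cell CASE=ne, GRD=ta:
underlying: d-badunu-bir
1. e -> o, i -> u / B C0 _: fires at position(s) 9: dbadunubur
2. f -> v, p -> b, s -> z, t -> d / _ Z: no change
surface: dbadunubur


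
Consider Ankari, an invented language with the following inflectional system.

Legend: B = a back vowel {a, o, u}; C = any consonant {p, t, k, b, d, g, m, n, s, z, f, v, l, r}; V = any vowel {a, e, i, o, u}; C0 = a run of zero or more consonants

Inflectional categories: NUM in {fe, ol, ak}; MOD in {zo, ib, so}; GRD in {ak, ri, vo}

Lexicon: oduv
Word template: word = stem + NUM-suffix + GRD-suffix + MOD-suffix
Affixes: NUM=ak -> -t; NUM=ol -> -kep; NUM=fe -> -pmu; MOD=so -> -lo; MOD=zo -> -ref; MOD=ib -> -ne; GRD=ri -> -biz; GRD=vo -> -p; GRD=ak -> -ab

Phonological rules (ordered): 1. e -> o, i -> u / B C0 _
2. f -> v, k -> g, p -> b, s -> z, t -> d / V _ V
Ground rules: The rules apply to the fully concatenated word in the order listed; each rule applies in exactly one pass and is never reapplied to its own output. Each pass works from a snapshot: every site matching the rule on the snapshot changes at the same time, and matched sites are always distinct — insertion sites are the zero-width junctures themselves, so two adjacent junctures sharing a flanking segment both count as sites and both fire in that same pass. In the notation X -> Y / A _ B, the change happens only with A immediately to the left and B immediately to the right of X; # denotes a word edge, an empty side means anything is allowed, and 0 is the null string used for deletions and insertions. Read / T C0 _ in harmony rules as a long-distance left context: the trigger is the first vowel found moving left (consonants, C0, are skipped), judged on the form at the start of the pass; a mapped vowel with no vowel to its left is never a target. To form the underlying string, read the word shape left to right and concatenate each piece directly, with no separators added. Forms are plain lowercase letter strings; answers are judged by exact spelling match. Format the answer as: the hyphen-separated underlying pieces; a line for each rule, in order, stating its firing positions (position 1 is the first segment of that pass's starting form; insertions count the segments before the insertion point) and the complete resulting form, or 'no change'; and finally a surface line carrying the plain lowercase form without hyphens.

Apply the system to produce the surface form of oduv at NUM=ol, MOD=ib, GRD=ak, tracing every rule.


underlying: oduv-kep-ab-ne
1. e -> o, i -> u / B C0 _: fires at position(s) 6, 11: oduvkopabno
2. f -> v, k -> g, p -> b, s -> z, t -> d / V _ V: fires at position(s) 7: oduvkobabno
surface: oduvkobabno


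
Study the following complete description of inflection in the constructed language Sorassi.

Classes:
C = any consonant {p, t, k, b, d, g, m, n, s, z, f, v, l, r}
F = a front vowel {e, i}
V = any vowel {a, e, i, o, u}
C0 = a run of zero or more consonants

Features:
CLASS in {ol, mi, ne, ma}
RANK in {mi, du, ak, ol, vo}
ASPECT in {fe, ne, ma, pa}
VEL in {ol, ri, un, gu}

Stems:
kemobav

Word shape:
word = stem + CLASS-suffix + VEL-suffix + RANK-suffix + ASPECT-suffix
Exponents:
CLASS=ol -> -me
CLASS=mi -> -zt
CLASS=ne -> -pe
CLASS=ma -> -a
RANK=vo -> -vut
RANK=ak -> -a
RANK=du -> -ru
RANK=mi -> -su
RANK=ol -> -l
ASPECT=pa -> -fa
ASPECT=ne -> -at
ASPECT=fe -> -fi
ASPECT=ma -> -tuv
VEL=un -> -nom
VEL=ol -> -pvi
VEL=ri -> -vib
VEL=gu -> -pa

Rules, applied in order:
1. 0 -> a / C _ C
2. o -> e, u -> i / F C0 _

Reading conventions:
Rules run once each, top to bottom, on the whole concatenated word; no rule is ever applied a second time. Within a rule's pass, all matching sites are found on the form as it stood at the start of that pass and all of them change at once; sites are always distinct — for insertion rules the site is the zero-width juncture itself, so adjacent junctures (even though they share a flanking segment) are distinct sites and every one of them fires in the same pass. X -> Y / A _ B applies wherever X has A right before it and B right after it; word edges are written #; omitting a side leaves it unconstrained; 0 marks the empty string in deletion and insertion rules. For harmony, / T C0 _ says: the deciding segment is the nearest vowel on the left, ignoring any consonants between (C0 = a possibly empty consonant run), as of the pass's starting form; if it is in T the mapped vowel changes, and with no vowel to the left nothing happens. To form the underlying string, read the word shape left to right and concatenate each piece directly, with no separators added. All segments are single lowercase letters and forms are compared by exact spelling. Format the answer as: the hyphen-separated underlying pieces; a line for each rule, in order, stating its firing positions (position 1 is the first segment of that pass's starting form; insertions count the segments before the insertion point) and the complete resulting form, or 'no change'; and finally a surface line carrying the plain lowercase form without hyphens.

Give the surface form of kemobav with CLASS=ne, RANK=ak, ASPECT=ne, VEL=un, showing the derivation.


underlying: kemobav-pe-nom-a-at
1. 0 -> a / C _ C: inserts after position(s) 7: kemobavapenomaat
2. o -> e, u -> i / F C0 _: fires at position(s) 4, 12: kemebavapenemaat
surface: kemebavapenemaat


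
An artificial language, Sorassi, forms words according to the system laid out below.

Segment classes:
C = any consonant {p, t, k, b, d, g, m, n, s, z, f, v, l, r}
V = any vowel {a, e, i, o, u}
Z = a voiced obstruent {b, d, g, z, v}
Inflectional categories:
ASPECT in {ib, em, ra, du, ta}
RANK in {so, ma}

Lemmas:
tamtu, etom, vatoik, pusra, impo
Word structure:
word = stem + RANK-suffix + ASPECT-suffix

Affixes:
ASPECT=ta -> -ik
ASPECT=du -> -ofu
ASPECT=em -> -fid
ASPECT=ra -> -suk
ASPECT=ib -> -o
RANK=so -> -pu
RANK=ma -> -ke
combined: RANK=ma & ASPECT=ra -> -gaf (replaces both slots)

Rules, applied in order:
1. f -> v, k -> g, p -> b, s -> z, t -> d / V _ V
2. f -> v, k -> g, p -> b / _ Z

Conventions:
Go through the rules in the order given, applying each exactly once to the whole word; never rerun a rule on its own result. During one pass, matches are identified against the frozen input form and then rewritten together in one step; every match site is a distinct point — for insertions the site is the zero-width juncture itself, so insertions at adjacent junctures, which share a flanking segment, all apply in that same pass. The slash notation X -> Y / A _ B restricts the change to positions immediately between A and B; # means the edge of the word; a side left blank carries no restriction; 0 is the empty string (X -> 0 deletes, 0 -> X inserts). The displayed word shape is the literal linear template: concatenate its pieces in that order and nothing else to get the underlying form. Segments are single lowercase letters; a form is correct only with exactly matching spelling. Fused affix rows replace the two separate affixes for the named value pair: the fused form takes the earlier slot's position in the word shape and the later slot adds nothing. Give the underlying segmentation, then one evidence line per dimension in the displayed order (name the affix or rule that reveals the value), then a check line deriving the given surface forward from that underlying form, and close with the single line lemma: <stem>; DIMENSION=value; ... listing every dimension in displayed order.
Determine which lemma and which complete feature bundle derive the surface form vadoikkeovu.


underlying: vatoik-ke-ofu
ASPECT=du - signalled by the affix -ofu
RANK=ma - signalled by the affix -ke
check: vatoikkeofu -> vadoikkeovu -> vadoikkeovu
lemma: vatoik; ASPECT=du; RANK=ma


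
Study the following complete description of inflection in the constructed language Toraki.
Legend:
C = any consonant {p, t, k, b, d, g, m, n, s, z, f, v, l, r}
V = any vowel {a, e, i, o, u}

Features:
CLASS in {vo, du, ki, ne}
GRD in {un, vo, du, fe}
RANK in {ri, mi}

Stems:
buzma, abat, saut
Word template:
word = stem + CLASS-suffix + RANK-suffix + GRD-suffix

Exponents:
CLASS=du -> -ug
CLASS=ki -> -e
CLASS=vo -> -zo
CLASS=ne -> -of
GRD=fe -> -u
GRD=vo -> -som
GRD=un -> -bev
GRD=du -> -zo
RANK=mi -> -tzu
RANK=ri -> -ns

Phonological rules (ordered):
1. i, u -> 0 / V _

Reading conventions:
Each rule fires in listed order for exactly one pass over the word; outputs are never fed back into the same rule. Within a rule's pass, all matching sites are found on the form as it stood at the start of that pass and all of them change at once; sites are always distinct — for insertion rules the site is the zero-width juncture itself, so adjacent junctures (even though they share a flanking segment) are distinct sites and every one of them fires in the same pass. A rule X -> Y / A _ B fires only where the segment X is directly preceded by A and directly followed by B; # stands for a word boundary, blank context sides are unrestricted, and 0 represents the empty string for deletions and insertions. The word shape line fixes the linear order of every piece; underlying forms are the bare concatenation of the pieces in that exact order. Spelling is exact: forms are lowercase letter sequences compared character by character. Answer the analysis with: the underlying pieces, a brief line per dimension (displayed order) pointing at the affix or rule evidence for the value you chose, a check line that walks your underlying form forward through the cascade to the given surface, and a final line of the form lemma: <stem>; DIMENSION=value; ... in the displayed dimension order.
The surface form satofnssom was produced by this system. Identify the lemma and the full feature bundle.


underlying: saut-of-ns-som
CLASS=ne - signalled by the affix -of
GRD=vo - signalled by the affix -som
RANK=ri - signalled by the affix -ns
check: sautofnssom -> satofnssom
lemma: saut; CLASS=ne; GRD=vo; RANK=ri


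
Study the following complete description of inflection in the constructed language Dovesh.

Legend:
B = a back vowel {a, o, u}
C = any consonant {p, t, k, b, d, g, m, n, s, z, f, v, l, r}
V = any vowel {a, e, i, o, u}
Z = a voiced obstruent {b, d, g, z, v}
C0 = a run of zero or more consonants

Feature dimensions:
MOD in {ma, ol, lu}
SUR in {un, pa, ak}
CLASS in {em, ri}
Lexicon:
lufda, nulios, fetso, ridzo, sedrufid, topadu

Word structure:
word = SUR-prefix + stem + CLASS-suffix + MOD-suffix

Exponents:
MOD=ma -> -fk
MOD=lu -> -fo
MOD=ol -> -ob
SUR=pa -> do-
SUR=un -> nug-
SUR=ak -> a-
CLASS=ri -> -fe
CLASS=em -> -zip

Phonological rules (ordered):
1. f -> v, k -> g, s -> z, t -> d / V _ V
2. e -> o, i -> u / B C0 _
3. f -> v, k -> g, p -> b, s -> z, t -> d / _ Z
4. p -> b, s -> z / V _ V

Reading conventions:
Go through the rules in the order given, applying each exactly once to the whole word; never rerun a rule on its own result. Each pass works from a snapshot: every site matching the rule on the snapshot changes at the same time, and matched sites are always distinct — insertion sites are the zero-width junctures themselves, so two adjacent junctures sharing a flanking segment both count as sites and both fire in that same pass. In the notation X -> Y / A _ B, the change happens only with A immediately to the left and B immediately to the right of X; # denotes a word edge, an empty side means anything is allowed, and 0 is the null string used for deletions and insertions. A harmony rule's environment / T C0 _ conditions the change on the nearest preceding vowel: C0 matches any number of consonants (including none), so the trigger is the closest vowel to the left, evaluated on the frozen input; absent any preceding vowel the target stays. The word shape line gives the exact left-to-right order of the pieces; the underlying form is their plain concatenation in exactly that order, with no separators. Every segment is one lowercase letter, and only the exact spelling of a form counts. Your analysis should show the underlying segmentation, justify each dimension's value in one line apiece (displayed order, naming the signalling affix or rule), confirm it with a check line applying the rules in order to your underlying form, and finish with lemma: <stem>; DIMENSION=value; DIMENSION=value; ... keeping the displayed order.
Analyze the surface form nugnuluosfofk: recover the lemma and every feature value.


underlying: nug-nulios-fe-fk
MOD=ma - signalled by the affix -fk
SUR=un - signalled by the affix nug-
CLASS=ri - signalled by the affix -fe
check: nugnuliosfefk -> nugnuliosfefk -> nugnuluosfofk -> nugnuluosfofk -> nugnuluosfofk
lemma: nulios; MOD=ma; SUR=un; CLASS=ri


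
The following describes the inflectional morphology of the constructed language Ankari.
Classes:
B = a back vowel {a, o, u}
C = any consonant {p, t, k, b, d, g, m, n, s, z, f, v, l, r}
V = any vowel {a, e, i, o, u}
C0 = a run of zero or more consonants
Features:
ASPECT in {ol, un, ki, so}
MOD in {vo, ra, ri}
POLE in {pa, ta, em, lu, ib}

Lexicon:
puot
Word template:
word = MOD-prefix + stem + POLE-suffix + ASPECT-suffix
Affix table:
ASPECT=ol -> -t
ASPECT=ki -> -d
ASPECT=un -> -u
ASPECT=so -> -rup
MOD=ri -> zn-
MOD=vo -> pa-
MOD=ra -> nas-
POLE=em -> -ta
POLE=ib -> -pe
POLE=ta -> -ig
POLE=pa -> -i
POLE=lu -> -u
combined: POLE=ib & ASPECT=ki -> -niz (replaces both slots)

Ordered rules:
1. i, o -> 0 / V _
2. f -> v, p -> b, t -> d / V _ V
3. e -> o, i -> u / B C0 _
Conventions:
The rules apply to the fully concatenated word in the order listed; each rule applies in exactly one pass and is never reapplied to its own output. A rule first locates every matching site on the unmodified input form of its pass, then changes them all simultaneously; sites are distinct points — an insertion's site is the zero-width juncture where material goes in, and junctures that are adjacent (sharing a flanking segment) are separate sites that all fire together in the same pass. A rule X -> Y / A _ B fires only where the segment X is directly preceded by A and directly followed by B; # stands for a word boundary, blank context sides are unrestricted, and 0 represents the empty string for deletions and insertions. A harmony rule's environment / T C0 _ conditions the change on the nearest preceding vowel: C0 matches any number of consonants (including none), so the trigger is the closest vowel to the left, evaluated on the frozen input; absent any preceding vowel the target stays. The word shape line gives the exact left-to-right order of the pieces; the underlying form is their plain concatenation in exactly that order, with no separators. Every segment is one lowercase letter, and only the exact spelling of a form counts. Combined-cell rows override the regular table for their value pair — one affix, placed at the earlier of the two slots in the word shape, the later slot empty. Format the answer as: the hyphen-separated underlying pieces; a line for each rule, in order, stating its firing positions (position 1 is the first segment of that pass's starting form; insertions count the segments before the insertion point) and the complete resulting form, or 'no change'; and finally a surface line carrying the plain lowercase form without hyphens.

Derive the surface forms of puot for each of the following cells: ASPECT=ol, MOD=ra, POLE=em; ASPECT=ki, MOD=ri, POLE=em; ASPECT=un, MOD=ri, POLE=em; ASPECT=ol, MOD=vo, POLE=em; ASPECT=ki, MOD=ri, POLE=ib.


cell ASPECT=ol, MOD=ra, POLE=em:
underlying: nas-puot-ta-t
1. i, o -> 0 / V _: fires at position(s) 6: nasputtat
2. f -> v, p -> b, t -> d / V _ V: no change
3. e -> o, i -> u / B C0 _: no change
surface: nasputtat

cell ASPECT=ki, MOD=ri, POLE=em:
underlying: zn-puot-ta-d
1. i, o -> 0 / V _: fires at position(s) 5: znputtad
2. f -> v, p -> b, t -> d / V _ V: no change
3. e -> o, i -> u / B C0 _: no change
surface: znputtad

cell ASPECT=un, MOD=ri, POLE=em:
underlying: zn-puot-ta-u
1. i, o -> 0 / V _: fires at position(s) 5: znputtau
2. f -> v, p -> b, t -> d / V _ V: no change
3. e -> o, i -> u / B C0 _: no change
surface: znputtau

cell ASPECT=ol, MOD=vo, POLE=em:
underlying: pa-puot-ta-t
1. i, o -> 0 / V _: fires at position(s) 5: paputtat
2. f -> v, p -> b, t -> d / V _ V: fires at position(s) 3: pabuttat
3. e -> o, i -> u / B C0 _: no change
surface: pabuttat

cell ASPECT=ki, MOD=ri, POLE=ib:
underlying: zn-puot-niz
1. i, o -> 0 / V _: fires at position(s) 5: znputniz
2. f -> v, p -> b, t -> d / V _ V: no change
3. e -> o, i -> u / B C0 _: fires at position(s) 7: znputnuz
surface: znputnuz


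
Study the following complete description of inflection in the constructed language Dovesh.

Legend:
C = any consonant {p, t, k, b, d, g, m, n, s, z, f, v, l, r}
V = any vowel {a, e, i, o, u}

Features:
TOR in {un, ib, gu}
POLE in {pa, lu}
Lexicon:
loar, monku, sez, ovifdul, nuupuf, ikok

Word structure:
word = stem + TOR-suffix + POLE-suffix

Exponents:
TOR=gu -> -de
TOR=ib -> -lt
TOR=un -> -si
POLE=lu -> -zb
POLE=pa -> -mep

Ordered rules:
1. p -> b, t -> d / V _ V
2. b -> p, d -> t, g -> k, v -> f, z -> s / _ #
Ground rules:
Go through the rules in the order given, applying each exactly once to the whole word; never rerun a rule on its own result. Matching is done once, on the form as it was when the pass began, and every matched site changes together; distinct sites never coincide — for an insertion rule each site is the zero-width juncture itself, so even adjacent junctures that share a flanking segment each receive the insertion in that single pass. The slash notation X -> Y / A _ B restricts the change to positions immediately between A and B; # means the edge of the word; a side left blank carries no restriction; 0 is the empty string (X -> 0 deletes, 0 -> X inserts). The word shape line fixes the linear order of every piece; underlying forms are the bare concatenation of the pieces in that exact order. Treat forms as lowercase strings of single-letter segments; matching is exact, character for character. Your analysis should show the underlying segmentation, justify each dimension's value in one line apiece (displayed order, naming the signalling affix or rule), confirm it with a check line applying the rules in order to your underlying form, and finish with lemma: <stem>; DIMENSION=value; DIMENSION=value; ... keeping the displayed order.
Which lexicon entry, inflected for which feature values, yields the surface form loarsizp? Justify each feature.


underlying: loar-si-zb
TOR=un - signalled by the affix -si
POLE=lu - signalled by the affix -zb
check: loarsizb -> loarsizb -> loarsizp
lemma: loar; TOR=un; POLE=lu


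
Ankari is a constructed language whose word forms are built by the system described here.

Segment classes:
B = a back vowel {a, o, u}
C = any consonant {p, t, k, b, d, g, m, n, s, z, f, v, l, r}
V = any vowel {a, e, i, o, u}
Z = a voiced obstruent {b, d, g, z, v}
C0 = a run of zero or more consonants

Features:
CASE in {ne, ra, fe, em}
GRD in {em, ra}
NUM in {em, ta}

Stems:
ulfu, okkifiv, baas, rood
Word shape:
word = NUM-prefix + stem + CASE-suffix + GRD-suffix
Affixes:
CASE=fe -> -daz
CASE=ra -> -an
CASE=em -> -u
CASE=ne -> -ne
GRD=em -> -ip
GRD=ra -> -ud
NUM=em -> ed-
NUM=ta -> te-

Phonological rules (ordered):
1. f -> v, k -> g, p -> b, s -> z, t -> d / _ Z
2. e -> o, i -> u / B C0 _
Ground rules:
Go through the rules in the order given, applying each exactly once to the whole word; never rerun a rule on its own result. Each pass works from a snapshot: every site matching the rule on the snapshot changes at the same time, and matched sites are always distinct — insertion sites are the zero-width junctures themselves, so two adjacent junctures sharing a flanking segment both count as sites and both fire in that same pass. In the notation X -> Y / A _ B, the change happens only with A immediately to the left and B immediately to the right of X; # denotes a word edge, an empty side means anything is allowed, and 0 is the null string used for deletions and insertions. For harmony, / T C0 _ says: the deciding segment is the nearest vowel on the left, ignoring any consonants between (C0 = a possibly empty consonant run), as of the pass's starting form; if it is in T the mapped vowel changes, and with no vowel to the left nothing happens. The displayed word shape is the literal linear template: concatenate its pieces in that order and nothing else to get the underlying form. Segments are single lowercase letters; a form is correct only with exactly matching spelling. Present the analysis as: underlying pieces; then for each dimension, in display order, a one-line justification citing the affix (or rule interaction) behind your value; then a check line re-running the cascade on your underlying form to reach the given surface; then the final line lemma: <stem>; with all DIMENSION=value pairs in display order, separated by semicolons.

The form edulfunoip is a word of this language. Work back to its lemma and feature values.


underlying: ed-ulfu-ne-ip
CASE=ne - signalled by the affix -ne
GRD=em - signalled by the affix -ip
NUM=em - signalled by the affix ed-
check: edulfuneip -> edulfuneip -> edulfunoip
lemma: ulfu; CASE=ne; GRD=em; NUM=em


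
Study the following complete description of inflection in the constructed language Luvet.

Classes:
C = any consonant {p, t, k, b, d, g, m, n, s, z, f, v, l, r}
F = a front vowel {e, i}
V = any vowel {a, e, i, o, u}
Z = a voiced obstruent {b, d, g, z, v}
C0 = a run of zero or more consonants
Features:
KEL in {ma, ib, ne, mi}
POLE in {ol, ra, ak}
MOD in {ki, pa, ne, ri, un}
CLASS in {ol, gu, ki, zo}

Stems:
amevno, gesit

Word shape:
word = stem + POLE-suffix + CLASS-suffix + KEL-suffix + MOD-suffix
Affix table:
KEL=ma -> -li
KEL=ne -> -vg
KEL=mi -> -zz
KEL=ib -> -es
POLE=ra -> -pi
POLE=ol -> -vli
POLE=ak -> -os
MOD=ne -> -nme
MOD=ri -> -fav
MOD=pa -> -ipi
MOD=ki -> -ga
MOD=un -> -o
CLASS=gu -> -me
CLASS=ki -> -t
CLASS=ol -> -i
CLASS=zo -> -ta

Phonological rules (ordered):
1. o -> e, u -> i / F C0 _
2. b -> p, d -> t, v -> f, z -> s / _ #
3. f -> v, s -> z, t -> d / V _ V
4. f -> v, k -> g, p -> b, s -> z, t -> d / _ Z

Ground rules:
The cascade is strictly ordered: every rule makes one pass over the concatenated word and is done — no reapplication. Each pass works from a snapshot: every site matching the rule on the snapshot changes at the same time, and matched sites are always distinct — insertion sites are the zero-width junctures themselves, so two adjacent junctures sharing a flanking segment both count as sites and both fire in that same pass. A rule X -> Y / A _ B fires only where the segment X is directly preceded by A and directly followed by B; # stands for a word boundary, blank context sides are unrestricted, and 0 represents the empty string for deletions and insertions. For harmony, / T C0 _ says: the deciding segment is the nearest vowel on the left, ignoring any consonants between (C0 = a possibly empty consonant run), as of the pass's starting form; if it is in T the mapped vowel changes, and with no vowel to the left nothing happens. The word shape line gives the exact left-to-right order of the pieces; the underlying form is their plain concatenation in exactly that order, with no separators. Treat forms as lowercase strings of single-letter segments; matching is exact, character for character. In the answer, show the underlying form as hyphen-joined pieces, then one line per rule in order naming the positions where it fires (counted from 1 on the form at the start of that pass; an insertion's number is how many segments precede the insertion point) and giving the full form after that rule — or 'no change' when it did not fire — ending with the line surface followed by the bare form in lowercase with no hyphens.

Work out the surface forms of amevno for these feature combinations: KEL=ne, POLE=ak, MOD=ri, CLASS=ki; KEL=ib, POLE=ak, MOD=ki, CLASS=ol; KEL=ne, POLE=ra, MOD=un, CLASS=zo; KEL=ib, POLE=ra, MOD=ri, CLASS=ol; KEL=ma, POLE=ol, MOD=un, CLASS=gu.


cell KEL=ne, POLE=ak, MOD=ri, CLASS=ki:
underlying: amevno-os-t-vg-fav
1. o -> e, u -> i / F C0 _: fires at position(s) 6: amevneostvgfav
2. b -> p, d -> t, v -> f, z -> s / _ #: fires at position(s) 14: amevneostvgfaf
3. f -> v, s -> z, t -> d / V _ V: no change
4. f -> v, k -> g, p -> b, s -> z, t -> d / _ Z: fires at position(s) 9: amevneosdvgfaf
surface: amevneosdvgfaf

cell KEL=ib, POLE=ak, MOD=ki, CLASS=ol:
underlying: amevno-os-i-es-ga
1. o -> e, u -> i / F C0 _: fires at position(s) 6: amevneosiesga
2. b -> p, d -> t, v -> f, z -> s / _ #: no change
3. f -> v, s -> z, t -> d / V _ V: fires at position(s) 8: amevneoziesga
4. f -> v, k -> g, p -> b, s -> z, t -> d / _ Z: fires at position(s) 11: amevneoziezga
surface: amevneoziezga

cell KEL=ne, POLE=ra, MOD=un, CLASS=zo:
underlying: amevno-pi-ta-vg-o
1. o -> e, u -> i / F C0 _: fires at position(s) 6: amevnepitavgo
2. b -> p, d -> t, v -> f, z -> s / _ #: no change
3. f -> v, s -> z, t -> d / V _ V: fires at position(s) 9: amevnepidavgo
4. f -> v, k -> g, p -> b, s -> z, t -> d / _ Z: no change
surface: amevnepidavgo

cell KEL=ib, POLE=ra, MOD=ri, CLASS=ol:
underlying: amevno-pi-i-es-fav
1. o -> e, u -> i / F C0 _: fires at position(s) 6: amevnepiiesfav
2. b -> p, d -> t, v -> f, z -> s / _ #: fires at position(s) 14: amevnepiiesfaf
3. f -> v, s -> z, t -> d / V _ V: no change
4. f -> v, k -> g, p -> b, s -> z, t -> d / _ Z: no change
surface: amevnepiiesfaf

cell KEL=ma, POLE=ol, MOD=un, CLASS=gu:
underlying: amevno-vli-me-li-o
1. o -> e, u -> i / F C0 _: fires at position(s) 6, 14: amevnevlimelie
2. b -> p, d -> t, v -> f, z -> s / _ #: no change
3. f -> v, s -> z, t -> d / V _ V: no change
4. f -> v, k -> g, p -> b, s -> z, t -> d / _ Z: no change
surface: amevnevlimelie


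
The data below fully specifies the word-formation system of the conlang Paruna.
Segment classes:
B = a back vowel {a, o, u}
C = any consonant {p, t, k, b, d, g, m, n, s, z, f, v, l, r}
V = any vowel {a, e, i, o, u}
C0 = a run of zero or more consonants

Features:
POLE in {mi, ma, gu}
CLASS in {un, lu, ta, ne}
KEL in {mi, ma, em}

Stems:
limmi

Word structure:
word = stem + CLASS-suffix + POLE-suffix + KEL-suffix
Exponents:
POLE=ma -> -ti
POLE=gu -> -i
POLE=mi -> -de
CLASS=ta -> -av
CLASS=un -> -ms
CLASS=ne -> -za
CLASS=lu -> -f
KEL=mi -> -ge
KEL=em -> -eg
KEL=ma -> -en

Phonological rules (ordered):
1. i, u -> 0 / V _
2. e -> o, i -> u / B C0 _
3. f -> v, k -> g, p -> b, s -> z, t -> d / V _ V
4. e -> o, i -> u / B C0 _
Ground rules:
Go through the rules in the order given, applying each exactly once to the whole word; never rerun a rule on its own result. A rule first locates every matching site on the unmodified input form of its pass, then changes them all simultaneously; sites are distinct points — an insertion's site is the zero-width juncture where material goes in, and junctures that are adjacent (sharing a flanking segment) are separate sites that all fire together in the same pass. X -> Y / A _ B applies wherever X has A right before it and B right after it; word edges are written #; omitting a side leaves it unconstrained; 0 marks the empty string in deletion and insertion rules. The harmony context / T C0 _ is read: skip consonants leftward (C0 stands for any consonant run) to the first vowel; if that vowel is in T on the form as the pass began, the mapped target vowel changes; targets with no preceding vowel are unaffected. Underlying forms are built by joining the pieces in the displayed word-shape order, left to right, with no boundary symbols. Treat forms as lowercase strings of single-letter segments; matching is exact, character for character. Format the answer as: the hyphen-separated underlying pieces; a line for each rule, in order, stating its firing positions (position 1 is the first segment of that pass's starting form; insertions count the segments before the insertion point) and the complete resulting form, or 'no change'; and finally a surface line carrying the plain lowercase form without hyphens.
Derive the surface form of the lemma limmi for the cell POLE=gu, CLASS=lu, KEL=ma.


underlying: limmi-f-i-en
1. i, u -> 0 / V _: no change
2. e -> o, i -> u / B C0 _: no change
3. f -> v, k -> g, p -> b, s -> z, t -> d / V _ V: fires at position(s) 6: limmivien
4. e -> o, i -> u / B C0 _: no change
surface: limmivien


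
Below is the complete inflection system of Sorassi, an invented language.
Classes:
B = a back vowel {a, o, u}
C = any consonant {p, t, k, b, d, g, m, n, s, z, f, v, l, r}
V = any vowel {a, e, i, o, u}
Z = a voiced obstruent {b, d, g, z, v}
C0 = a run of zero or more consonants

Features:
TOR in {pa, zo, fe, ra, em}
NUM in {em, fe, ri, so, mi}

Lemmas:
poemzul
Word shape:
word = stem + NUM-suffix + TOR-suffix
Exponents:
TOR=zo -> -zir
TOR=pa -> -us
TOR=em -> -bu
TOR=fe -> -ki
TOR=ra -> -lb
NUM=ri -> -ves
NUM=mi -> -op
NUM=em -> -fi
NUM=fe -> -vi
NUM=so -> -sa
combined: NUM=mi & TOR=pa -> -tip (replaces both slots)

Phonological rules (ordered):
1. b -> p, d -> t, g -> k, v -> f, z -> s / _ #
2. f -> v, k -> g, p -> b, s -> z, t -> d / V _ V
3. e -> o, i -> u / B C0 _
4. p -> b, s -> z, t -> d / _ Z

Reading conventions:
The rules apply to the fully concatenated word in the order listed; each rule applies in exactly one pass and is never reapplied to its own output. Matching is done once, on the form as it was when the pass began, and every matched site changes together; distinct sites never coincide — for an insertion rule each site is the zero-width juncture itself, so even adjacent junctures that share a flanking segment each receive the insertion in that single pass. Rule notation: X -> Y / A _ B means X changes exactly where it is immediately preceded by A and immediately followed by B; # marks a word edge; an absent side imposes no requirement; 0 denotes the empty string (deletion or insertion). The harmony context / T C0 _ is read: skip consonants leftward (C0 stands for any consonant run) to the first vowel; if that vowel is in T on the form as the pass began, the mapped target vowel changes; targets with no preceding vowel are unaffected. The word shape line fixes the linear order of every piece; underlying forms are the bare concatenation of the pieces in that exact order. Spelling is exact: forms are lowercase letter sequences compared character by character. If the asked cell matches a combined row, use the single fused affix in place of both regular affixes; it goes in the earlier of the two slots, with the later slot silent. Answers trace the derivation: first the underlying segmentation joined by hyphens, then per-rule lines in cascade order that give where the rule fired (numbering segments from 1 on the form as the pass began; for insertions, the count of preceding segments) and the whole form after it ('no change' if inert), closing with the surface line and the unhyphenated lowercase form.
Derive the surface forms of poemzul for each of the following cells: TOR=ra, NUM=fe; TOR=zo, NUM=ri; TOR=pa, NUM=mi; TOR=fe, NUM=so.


cell TOR=ra, NUM=fe:
underlying: poemzul-vi-lb
1. b -> p, d -> t, g -> k, v -> f, z -> s / _ #: fires at position(s) 11: poemzulvilp
2. f -> v, k -> g, p -> b, s -> z, t -> d / V _ V: no change
3. e -> o, i -> u / B C0 _: fires at position(s) 3, 9: poomzulvulp
4. p -> b, s -> z, t -> d / _ Z: no change
surface: poomzulvulp

cell TOR=zo, NUM=ri:
underlying: poemzul-ves-zir
1. b -> p, d -> t, g -> k, v -> f, z -> s / _ #: no change
2. f -> v, k -> g, p -> b, s -> z, t -> d / V _ V: no change
3. e -> o, i -> u / B C0 _: fires at position(s) 3, 9: poomzulvoszir
4. p -> b, s -> z, t -> d / _ Z: fires at position(s) 10: poomzulvozzir
surface: poomzulvozzir

cell TOR=pa, NUM=mi:
underlying: poemzul-tip
1. b -> p, d -> t, g -> k, v -> f, z -> s / _ #: no change
2. f -> v, k -> g, p -> b, s -> z, t -> d / V _ V: no change
3. e -> o, i -> u / B C0 _: fires at position(s) 3, 9: poomzultup
4. p -> b, s -> z, t -> d / _ Z: no change
surface: poomzultup

cell TOR=fe, NUM=so:
underlying: poemzul-sa-ki
1. b -> p, d -> t, g -> k, v -> f, z -> s / _ #: no change
2. f -> v, k -> g, p -> b, s -> z, t -> d / V _ V: fires at position(s) 10: poemzulsagi
3. e -> o, i -> u / B C0 _: fires at position(s) 3, 11: poomzulsagu
4. p -> b, s -> z, t -> d / _ Z: no change
surface: poomzulsagu
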